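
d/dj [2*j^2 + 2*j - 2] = 4*j + 2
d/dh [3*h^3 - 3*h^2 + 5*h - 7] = 9*h^2 - 6*h + 5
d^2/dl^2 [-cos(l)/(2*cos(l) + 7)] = 7*(7*cos(l) - cos(2*l) + 3)/(2*cos(l) + 7)^3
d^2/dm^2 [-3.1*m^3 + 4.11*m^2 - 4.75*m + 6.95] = 8.22 - 18.6*m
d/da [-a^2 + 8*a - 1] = 8 - 2*a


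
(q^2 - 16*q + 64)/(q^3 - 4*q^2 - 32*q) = (q - 8)/(q*(q + 4))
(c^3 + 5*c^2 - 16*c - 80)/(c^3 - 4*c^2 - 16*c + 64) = (c + 5)/(c - 4)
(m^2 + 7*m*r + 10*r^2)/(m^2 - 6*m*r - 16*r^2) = (-m - 5*r)/(-m + 8*r)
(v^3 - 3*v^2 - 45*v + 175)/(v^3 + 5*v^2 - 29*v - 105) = (v - 5)/(v + 3)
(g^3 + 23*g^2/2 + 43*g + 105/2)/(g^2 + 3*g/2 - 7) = (g^2 + 8*g + 15)/(g - 2)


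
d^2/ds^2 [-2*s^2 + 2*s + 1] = -4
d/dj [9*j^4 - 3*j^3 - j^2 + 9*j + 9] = 36*j^3 - 9*j^2 - 2*j + 9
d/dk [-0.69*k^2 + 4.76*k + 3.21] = 4.76 - 1.38*k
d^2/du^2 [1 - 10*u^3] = -60*u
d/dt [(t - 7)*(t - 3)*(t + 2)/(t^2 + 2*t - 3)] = (t^4 + 4*t^3 - 26*t^2 - 36*t - 87)/(t^4 + 4*t^3 - 2*t^2 - 12*t + 9)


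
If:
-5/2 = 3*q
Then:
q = -5/6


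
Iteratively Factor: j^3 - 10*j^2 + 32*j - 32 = (j - 2)*(j^2 - 8*j + 16) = (j - 4)*(j - 2)*(j - 4)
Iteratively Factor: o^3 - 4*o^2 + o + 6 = (o + 1)*(o^2 - 5*o + 6) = (o - 3)*(o + 1)*(o - 2)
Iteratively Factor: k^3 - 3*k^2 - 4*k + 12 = (k - 3)*(k^2 - 4) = (k - 3)*(k + 2)*(k - 2)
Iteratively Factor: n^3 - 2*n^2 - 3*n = (n)*(n^2 - 2*n - 3) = n*(n + 1)*(n - 3)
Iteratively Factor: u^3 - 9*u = (u - 3)*(u^2 + 3*u) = (u - 3)*(u + 3)*(u)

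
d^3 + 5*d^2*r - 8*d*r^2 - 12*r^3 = (d - 2*r)*(d + r)*(d + 6*r)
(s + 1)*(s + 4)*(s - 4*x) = s^3 - 4*s^2*x + 5*s^2 - 20*s*x + 4*s - 16*x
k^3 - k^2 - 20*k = k*(k - 5)*(k + 4)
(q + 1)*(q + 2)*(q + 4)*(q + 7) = q^4 + 14*q^3 + 63*q^2 + 106*q + 56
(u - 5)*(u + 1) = u^2 - 4*u - 5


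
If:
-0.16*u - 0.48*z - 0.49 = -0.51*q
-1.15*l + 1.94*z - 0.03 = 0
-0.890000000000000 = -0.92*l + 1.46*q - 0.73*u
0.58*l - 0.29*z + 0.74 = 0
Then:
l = -1.80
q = 2.86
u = 9.21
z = -1.05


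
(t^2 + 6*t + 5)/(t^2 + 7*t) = (t^2 + 6*t + 5)/(t*(t + 7))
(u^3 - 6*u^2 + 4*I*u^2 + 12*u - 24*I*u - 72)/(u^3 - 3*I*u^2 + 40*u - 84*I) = (u - 6)/(u - 7*I)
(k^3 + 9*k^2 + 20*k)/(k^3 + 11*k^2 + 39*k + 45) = k*(k + 4)/(k^2 + 6*k + 9)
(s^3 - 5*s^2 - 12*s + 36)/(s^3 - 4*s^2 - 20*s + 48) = (s + 3)/(s + 4)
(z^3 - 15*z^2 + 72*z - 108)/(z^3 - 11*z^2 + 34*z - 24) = (z^2 - 9*z + 18)/(z^2 - 5*z + 4)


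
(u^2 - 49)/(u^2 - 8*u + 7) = (u + 7)/(u - 1)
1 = 1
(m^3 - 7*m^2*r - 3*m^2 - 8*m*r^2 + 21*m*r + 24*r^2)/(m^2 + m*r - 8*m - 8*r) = (m^2 - 8*m*r - 3*m + 24*r)/(m - 8)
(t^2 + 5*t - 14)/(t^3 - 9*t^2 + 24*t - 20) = (t + 7)/(t^2 - 7*t + 10)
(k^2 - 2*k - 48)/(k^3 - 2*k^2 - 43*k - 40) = (k + 6)/(k^2 + 6*k + 5)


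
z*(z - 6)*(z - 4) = z^3 - 10*z^2 + 24*z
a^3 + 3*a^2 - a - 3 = (a - 1)*(a + 1)*(a + 3)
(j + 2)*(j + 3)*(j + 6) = j^3 + 11*j^2 + 36*j + 36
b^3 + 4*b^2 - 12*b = b*(b - 2)*(b + 6)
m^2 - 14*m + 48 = (m - 8)*(m - 6)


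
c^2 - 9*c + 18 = (c - 6)*(c - 3)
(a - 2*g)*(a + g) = a^2 - a*g - 2*g^2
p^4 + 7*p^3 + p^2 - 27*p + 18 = (p - 1)^2*(p + 3)*(p + 6)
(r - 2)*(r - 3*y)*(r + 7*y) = r^3 + 4*r^2*y - 2*r^2 - 21*r*y^2 - 8*r*y + 42*y^2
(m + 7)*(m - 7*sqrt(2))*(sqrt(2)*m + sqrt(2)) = sqrt(2)*m^3 - 14*m^2 + 8*sqrt(2)*m^2 - 112*m + 7*sqrt(2)*m - 98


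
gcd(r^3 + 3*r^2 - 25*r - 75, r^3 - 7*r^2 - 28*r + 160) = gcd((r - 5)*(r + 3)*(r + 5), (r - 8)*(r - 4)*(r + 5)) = r + 5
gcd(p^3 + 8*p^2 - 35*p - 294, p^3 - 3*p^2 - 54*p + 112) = p + 7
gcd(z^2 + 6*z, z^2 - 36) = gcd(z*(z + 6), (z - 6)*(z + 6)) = z + 6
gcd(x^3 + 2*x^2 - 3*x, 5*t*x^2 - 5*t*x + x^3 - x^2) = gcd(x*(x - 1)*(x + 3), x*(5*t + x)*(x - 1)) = x^2 - x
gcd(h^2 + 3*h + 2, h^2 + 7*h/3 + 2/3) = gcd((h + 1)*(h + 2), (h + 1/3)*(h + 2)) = h + 2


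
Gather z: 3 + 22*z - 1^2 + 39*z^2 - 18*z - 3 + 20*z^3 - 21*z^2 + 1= 20*z^3 + 18*z^2 + 4*z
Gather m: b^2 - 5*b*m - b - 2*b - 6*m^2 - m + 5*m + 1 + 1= b^2 - 3*b - 6*m^2 + m*(4 - 5*b) + 2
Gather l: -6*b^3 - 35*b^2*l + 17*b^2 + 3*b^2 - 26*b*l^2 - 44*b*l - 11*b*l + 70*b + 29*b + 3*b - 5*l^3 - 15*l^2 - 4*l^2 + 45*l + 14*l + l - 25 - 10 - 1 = -6*b^3 + 20*b^2 + 102*b - 5*l^3 + l^2*(-26*b - 19) + l*(-35*b^2 - 55*b + 60) - 36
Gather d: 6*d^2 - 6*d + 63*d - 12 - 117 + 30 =6*d^2 + 57*d - 99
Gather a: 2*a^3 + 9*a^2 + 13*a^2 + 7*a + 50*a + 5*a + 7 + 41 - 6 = 2*a^3 + 22*a^2 + 62*a + 42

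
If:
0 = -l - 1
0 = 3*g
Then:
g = 0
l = -1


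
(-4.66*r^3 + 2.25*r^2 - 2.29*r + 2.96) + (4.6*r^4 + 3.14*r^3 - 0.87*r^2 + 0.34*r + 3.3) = 4.6*r^4 - 1.52*r^3 + 1.38*r^2 - 1.95*r + 6.26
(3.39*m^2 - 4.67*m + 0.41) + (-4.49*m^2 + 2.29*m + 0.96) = -1.1*m^2 - 2.38*m + 1.37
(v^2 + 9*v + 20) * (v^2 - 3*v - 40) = v^4 + 6*v^3 - 47*v^2 - 420*v - 800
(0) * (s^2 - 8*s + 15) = 0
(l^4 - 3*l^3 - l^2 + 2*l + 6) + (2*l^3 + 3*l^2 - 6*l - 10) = l^4 - l^3 + 2*l^2 - 4*l - 4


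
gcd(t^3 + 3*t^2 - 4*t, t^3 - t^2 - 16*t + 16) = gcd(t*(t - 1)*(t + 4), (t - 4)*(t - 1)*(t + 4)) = t^2 + 3*t - 4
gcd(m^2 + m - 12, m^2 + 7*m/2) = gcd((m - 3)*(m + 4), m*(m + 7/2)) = 1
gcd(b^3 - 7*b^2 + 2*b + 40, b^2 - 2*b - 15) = b - 5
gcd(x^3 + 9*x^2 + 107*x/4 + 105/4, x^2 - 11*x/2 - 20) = x + 5/2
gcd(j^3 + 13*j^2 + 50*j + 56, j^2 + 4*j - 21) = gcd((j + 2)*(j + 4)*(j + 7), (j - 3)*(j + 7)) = j + 7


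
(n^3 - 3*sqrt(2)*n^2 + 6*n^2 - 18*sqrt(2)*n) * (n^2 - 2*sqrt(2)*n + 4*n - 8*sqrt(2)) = n^5 - 5*sqrt(2)*n^4 + 10*n^4 - 50*sqrt(2)*n^3 + 36*n^3 - 120*sqrt(2)*n^2 + 120*n^2 + 288*n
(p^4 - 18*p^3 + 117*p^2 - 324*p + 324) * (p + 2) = p^5 - 16*p^4 + 81*p^3 - 90*p^2 - 324*p + 648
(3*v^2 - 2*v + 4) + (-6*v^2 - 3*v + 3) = -3*v^2 - 5*v + 7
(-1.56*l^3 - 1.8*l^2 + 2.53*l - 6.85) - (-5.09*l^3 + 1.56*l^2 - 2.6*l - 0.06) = 3.53*l^3 - 3.36*l^2 + 5.13*l - 6.79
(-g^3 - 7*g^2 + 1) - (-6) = -g^3 - 7*g^2 + 7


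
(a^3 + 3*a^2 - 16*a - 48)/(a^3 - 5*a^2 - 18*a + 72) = (a^2 - a - 12)/(a^2 - 9*a + 18)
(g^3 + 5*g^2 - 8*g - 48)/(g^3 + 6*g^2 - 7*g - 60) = (g + 4)/(g + 5)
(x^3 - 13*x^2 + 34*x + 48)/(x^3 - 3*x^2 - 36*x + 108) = (x^2 - 7*x - 8)/(x^2 + 3*x - 18)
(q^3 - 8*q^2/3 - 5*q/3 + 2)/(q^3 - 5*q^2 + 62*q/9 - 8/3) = 3*(q + 1)/(3*q - 4)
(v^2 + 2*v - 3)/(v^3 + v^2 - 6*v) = (v - 1)/(v*(v - 2))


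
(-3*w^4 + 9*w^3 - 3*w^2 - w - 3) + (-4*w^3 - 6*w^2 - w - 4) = -3*w^4 + 5*w^3 - 9*w^2 - 2*w - 7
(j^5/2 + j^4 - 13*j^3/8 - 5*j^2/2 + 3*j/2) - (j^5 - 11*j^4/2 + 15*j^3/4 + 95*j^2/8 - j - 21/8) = -j^5/2 + 13*j^4/2 - 43*j^3/8 - 115*j^2/8 + 5*j/2 + 21/8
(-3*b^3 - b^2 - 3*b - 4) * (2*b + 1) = -6*b^4 - 5*b^3 - 7*b^2 - 11*b - 4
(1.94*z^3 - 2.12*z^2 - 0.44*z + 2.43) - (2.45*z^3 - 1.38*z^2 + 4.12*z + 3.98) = -0.51*z^3 - 0.74*z^2 - 4.56*z - 1.55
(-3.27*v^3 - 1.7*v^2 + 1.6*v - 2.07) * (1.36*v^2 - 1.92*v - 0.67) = -4.4472*v^5 + 3.9664*v^4 + 7.6309*v^3 - 4.7482*v^2 + 2.9024*v + 1.3869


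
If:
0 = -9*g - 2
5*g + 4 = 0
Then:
No Solution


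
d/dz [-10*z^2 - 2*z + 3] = -20*z - 2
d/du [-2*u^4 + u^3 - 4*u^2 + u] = -8*u^3 + 3*u^2 - 8*u + 1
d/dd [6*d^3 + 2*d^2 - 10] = 2*d*(9*d + 2)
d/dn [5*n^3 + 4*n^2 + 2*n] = 15*n^2 + 8*n + 2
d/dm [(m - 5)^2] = 2*m - 10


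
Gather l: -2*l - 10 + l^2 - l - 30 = l^2 - 3*l - 40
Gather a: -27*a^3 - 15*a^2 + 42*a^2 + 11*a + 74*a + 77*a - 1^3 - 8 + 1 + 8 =-27*a^3 + 27*a^2 + 162*a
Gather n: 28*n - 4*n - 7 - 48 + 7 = 24*n - 48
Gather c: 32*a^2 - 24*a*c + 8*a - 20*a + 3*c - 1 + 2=32*a^2 - 12*a + c*(3 - 24*a) + 1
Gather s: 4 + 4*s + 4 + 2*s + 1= 6*s + 9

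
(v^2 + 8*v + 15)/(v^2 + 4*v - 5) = (v + 3)/(v - 1)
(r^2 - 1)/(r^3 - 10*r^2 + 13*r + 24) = (r - 1)/(r^2 - 11*r + 24)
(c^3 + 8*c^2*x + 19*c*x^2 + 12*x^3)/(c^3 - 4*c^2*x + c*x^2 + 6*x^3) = (c^2 + 7*c*x + 12*x^2)/(c^2 - 5*c*x + 6*x^2)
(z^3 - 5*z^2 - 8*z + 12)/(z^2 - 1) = (z^2 - 4*z - 12)/(z + 1)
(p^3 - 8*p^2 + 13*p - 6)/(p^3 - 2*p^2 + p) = (p - 6)/p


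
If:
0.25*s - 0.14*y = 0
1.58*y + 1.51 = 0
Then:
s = -0.54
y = -0.96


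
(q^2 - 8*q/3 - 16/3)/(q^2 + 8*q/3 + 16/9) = 3*(q - 4)/(3*q + 4)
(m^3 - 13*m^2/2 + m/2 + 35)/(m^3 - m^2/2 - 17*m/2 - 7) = (m - 5)/(m + 1)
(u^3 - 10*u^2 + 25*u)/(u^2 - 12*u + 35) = u*(u - 5)/(u - 7)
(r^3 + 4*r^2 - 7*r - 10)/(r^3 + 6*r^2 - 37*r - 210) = (r^2 - r - 2)/(r^2 + r - 42)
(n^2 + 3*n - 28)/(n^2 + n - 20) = (n + 7)/(n + 5)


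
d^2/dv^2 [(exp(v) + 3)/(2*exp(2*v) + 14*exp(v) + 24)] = (exp(v) - 4)*exp(v)/(2*(exp(3*v) + 12*exp(2*v) + 48*exp(v) + 64))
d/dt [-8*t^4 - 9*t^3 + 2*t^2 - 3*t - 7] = -32*t^3 - 27*t^2 + 4*t - 3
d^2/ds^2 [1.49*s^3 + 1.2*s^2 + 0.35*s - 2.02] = 8.94*s + 2.4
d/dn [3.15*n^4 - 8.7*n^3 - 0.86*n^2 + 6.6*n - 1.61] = 12.6*n^3 - 26.1*n^2 - 1.72*n + 6.6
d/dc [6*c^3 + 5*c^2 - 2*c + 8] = 18*c^2 + 10*c - 2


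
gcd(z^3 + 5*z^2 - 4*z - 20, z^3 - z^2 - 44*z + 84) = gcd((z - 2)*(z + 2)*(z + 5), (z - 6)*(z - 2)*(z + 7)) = z - 2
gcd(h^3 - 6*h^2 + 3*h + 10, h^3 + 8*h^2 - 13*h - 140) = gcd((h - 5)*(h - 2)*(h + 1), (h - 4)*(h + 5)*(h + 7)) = 1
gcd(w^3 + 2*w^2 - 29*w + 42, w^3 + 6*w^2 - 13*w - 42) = w^2 + 4*w - 21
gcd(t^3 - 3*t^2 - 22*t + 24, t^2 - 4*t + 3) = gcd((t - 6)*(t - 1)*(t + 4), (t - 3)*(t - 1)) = t - 1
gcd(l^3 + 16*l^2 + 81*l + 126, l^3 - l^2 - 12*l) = l + 3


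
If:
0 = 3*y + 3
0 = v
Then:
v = 0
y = -1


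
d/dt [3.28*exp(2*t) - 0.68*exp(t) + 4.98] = (6.56*exp(t) - 0.68)*exp(t)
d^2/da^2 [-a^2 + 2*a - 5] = -2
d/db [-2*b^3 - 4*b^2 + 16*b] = -6*b^2 - 8*b + 16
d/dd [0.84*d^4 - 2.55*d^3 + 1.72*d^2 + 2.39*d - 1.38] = 3.36*d^3 - 7.65*d^2 + 3.44*d + 2.39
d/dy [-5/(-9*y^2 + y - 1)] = 5*(1 - 18*y)/(9*y^2 - y + 1)^2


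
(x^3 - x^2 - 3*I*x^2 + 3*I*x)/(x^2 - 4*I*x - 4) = x*(-x^2 + x + 3*I*x - 3*I)/(-x^2 + 4*I*x + 4)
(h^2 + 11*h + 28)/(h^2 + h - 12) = (h + 7)/(h - 3)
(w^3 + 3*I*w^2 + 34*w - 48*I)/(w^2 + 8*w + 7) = (w^3 + 3*I*w^2 + 34*w - 48*I)/(w^2 + 8*w + 7)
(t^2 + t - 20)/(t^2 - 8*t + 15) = (t^2 + t - 20)/(t^2 - 8*t + 15)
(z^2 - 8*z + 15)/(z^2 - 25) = (z - 3)/(z + 5)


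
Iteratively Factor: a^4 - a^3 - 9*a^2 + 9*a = (a + 3)*(a^3 - 4*a^2 + 3*a) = a*(a + 3)*(a^2 - 4*a + 3) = a*(a - 1)*(a + 3)*(a - 3)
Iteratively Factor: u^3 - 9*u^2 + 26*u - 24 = (u - 4)*(u^2 - 5*u + 6) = (u - 4)*(u - 3)*(u - 2)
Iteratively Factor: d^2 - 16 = (d + 4)*(d - 4)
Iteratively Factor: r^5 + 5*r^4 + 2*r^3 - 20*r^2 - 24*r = (r + 2)*(r^4 + 3*r^3 - 4*r^2 - 12*r) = (r + 2)*(r + 3)*(r^3 - 4*r) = (r + 2)^2*(r + 3)*(r^2 - 2*r) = (r - 2)*(r + 2)^2*(r + 3)*(r)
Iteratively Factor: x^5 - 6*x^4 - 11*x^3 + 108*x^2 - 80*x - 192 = (x + 1)*(x^4 - 7*x^3 - 4*x^2 + 112*x - 192) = (x + 1)*(x + 4)*(x^3 - 11*x^2 + 40*x - 48) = (x - 4)*(x + 1)*(x + 4)*(x^2 - 7*x + 12) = (x - 4)*(x - 3)*(x + 1)*(x + 4)*(x - 4)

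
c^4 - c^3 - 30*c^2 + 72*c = c*(c - 4)*(c - 3)*(c + 6)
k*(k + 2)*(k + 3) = k^3 + 5*k^2 + 6*k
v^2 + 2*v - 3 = (v - 1)*(v + 3)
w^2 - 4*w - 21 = (w - 7)*(w + 3)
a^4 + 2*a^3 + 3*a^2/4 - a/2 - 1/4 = (a - 1/2)*(a + 1/2)*(a + 1)^2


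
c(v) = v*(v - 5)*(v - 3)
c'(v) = v*(v - 5) + v*(v - 3) + (v - 5)*(v - 3)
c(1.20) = 8.21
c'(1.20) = 0.12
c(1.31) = 8.17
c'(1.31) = -0.81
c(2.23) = 4.76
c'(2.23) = -5.76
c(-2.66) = -115.33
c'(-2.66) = 78.79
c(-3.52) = -195.54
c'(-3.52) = 108.49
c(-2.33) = -91.03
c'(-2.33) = 68.57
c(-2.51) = -103.86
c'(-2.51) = 74.06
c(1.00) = 8.00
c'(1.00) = 2.00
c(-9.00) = -1512.00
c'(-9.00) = 402.00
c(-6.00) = -594.00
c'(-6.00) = 219.00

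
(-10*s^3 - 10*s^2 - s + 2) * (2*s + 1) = -20*s^4 - 30*s^3 - 12*s^2 + 3*s + 2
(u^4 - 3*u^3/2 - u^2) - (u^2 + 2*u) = u^4 - 3*u^3/2 - 2*u^2 - 2*u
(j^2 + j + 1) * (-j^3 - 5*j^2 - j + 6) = -j^5 - 6*j^4 - 7*j^3 + 5*j + 6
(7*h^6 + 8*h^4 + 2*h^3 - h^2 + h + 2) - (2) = 7*h^6 + 8*h^4 + 2*h^3 - h^2 + h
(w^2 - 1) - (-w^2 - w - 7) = 2*w^2 + w + 6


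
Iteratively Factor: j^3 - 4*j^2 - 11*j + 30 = (j + 3)*(j^2 - 7*j + 10) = (j - 2)*(j + 3)*(j - 5)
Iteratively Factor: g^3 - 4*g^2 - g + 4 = (g - 4)*(g^2 - 1) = (g - 4)*(g - 1)*(g + 1)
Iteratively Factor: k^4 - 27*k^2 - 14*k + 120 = (k - 2)*(k^3 + 2*k^2 - 23*k - 60) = (k - 2)*(k + 3)*(k^2 - k - 20) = (k - 5)*(k - 2)*(k + 3)*(k + 4)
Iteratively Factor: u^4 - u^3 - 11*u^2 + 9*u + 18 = (u - 3)*(u^3 + 2*u^2 - 5*u - 6) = (u - 3)*(u - 2)*(u^2 + 4*u + 3) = (u - 3)*(u - 2)*(u + 3)*(u + 1)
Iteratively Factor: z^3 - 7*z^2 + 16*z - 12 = (z - 2)*(z^2 - 5*z + 6) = (z - 2)^2*(z - 3)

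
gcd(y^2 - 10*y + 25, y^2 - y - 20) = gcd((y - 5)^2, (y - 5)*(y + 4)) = y - 5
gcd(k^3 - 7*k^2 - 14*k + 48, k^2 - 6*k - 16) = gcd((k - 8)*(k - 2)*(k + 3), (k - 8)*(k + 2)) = k - 8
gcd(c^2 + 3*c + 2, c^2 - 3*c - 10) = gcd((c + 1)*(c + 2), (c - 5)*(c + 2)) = c + 2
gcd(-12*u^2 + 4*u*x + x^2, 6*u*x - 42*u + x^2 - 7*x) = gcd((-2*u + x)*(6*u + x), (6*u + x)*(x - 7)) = 6*u + x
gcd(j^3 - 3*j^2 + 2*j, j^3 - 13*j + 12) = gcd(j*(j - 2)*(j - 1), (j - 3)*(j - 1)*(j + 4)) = j - 1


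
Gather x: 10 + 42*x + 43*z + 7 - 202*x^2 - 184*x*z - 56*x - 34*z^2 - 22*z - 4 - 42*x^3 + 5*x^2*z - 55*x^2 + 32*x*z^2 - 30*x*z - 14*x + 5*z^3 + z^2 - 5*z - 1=-42*x^3 + x^2*(5*z - 257) + x*(32*z^2 - 214*z - 28) + 5*z^3 - 33*z^2 + 16*z + 12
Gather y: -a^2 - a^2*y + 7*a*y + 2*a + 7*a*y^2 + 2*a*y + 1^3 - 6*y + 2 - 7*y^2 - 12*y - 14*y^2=-a^2 + 2*a + y^2*(7*a - 21) + y*(-a^2 + 9*a - 18) + 3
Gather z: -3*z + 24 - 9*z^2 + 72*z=-9*z^2 + 69*z + 24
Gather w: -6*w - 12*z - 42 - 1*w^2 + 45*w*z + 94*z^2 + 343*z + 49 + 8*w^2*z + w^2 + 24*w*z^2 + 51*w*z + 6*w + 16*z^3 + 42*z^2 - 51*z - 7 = 8*w^2*z + w*(24*z^2 + 96*z) + 16*z^3 + 136*z^2 + 280*z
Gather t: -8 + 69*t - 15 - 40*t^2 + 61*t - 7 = -40*t^2 + 130*t - 30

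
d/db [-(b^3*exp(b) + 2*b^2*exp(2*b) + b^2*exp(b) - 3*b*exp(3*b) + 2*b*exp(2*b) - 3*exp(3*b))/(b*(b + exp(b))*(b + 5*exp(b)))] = (-b^6 - 4*b^5*exp(b) - b^5 + 2*b^4*exp(2*b) - 8*b^4*exp(b) + b^4 + 36*b^3*exp(3*b) - 14*b^3*exp(2*b) + 4*b^3*exp(b) + 15*b^2*exp(4*b) + 8*b^2*exp(3*b) - 2*b^2*exp(2*b) + 15*b*exp(4*b) - 36*b*exp(3*b) - 15*exp(4*b))*exp(b)/(b^2*(b^4 + 12*b^3*exp(b) + 46*b^2*exp(2*b) + 60*b*exp(3*b) + 25*exp(4*b)))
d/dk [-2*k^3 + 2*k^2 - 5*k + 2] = -6*k^2 + 4*k - 5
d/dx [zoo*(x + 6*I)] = zoo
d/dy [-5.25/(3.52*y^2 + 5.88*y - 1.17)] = (36.96*y + 30.87)/(3.52*y^2 + 5.88*y - 1.17)^2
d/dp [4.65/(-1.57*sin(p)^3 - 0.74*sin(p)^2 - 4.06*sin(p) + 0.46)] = (21.9015*sin(p)^2 + 6.882*sin(p) + 18.879)*cos(p)/(1.57*sin(p)^3 + 0.74*sin(p)^2 + 4.06*sin(p) - 0.46)^2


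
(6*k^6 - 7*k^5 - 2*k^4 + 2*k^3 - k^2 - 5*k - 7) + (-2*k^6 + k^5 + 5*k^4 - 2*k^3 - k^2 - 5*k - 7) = 4*k^6 - 6*k^5 + 3*k^4 - 2*k^2 - 10*k - 14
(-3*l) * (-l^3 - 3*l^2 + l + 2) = 3*l^4 + 9*l^3 - 3*l^2 - 6*l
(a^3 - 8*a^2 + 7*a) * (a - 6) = a^4 - 14*a^3 + 55*a^2 - 42*a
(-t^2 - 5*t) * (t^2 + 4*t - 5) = -t^4 - 9*t^3 - 15*t^2 + 25*t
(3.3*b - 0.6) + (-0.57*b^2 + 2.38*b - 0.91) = -0.57*b^2 + 5.68*b - 1.51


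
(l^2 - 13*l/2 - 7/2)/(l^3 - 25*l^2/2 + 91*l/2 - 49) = (2*l + 1)/(2*l^2 - 11*l + 14)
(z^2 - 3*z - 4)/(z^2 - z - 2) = (z - 4)/(z - 2)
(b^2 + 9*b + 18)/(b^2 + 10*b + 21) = (b + 6)/(b + 7)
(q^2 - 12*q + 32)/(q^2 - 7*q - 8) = (q - 4)/(q + 1)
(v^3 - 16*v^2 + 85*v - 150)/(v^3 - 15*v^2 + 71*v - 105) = (v^2 - 11*v + 30)/(v^2 - 10*v + 21)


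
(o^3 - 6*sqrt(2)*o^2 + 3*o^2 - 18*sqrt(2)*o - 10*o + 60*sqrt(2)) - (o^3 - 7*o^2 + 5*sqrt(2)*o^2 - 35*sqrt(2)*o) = -11*sqrt(2)*o^2 + 10*o^2 - 10*o + 17*sqrt(2)*o + 60*sqrt(2)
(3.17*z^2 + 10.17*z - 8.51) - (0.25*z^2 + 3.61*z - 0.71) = 2.92*z^2 + 6.56*z - 7.8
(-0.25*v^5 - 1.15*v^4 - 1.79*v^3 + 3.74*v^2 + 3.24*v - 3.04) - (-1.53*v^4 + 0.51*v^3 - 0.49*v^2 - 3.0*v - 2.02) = -0.25*v^5 + 0.38*v^4 - 2.3*v^3 + 4.23*v^2 + 6.24*v - 1.02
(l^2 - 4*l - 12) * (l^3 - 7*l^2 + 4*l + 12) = l^5 - 11*l^4 + 20*l^3 + 80*l^2 - 96*l - 144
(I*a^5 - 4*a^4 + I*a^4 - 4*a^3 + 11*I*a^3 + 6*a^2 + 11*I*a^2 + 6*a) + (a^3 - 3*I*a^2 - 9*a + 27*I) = I*a^5 - 4*a^4 + I*a^4 - 3*a^3 + 11*I*a^3 + 6*a^2 + 8*I*a^2 - 3*a + 27*I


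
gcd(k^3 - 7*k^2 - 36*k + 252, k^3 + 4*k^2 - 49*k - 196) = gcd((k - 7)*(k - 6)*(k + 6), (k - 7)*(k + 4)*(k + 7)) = k - 7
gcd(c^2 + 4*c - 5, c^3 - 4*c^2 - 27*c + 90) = c + 5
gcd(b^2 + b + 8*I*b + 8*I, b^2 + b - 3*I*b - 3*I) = b + 1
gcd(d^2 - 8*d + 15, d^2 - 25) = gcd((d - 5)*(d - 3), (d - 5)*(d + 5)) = d - 5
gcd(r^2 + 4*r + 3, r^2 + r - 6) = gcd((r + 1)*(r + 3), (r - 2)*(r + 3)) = r + 3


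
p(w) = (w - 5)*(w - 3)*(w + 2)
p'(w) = (w - 5)*(w - 3) + (w - 5)*(w + 2) + (w - 3)*(w + 2)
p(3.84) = -5.69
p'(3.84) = -2.84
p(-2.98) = -46.77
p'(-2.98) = 61.40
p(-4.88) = -224.22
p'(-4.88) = 129.00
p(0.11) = 29.82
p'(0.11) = -2.28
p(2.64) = 3.94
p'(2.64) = -11.77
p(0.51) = 28.06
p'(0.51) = -6.34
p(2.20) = 9.41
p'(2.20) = -12.88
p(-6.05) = -405.01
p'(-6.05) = 181.41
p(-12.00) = -2550.00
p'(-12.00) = 575.00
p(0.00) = 30.00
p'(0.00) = -1.00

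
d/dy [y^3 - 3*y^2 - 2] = 3*y*(y - 2)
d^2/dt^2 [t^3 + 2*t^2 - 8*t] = 6*t + 4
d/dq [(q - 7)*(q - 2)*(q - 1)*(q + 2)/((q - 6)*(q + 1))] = (2*q^5 - 23*q^4 + 56*q^3 + 97*q^2 + 20*q - 332)/(q^4 - 10*q^3 + 13*q^2 + 60*q + 36)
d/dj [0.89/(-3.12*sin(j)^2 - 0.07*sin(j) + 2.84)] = (5.5536*sin(j) + 0.0623)*cos(j)/(3.12*sin(j)^2 + 0.07*sin(j) - 2.84)^2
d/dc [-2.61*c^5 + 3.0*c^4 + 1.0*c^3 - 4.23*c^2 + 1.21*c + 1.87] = -13.05*c^4 + 12.0*c^3 + 3.0*c^2 - 8.46*c + 1.21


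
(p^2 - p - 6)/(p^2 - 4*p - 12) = (p - 3)/(p - 6)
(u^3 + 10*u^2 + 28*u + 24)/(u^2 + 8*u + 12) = u + 2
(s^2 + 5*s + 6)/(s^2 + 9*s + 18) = (s + 2)/(s + 6)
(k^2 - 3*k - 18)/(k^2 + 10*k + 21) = (k - 6)/(k + 7)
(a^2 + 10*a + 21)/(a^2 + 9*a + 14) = (a + 3)/(a + 2)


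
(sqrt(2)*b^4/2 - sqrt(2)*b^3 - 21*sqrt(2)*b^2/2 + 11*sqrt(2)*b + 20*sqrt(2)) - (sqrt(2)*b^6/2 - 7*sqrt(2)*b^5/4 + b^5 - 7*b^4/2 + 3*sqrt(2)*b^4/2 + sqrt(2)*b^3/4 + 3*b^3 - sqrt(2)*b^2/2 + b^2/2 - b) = -sqrt(2)*b^6/2 - b^5 + 7*sqrt(2)*b^5/4 - sqrt(2)*b^4 + 7*b^4/2 - 3*b^3 - 5*sqrt(2)*b^3/4 - 10*sqrt(2)*b^2 - b^2/2 + b + 11*sqrt(2)*b + 20*sqrt(2)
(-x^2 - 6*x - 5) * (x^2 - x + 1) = -x^4 - 5*x^3 - x - 5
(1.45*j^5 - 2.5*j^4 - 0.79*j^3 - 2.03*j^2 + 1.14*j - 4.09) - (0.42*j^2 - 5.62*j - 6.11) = 1.45*j^5 - 2.5*j^4 - 0.79*j^3 - 2.45*j^2 + 6.76*j + 2.02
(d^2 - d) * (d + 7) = d^3 + 6*d^2 - 7*d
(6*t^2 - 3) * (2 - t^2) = -6*t^4 + 15*t^2 - 6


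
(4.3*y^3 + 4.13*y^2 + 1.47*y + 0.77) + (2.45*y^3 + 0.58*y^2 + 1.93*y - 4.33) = 6.75*y^3 + 4.71*y^2 + 3.4*y - 3.56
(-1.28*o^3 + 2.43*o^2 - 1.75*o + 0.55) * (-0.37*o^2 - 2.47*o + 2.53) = 0.4736*o^5 + 2.2625*o^4 - 8.593*o^3 + 10.2669*o^2 - 5.786*o + 1.3915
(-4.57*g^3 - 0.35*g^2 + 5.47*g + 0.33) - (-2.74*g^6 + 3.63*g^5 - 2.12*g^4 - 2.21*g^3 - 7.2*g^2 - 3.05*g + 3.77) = 2.74*g^6 - 3.63*g^5 + 2.12*g^4 - 2.36*g^3 + 6.85*g^2 + 8.52*g - 3.44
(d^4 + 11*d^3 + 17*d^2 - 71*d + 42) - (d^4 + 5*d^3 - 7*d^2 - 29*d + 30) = 6*d^3 + 24*d^2 - 42*d + 12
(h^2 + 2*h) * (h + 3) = h^3 + 5*h^2 + 6*h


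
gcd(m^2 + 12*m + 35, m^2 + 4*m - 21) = m + 7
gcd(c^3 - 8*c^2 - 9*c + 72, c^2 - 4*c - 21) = c + 3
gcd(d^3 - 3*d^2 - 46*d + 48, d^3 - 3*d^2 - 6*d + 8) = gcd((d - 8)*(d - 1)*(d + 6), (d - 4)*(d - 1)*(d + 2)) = d - 1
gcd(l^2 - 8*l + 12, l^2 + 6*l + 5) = 1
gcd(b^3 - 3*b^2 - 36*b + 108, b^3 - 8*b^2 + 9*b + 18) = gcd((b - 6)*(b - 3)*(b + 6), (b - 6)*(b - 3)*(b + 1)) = b^2 - 9*b + 18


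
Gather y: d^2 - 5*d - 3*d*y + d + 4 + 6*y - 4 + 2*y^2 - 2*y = d^2 - 4*d + 2*y^2 + y*(4 - 3*d)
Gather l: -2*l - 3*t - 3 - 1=-2*l - 3*t - 4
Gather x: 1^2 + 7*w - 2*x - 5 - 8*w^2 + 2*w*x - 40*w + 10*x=-8*w^2 - 33*w + x*(2*w + 8) - 4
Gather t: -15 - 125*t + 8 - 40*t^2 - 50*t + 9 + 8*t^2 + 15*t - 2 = -32*t^2 - 160*t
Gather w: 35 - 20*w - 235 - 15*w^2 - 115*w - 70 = -15*w^2 - 135*w - 270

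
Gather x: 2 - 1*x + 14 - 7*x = 16 - 8*x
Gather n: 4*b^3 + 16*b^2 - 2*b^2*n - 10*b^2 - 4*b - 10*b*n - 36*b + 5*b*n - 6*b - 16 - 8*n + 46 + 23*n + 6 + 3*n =4*b^3 + 6*b^2 - 46*b + n*(-2*b^2 - 5*b + 18) + 36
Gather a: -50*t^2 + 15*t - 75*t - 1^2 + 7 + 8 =-50*t^2 - 60*t + 14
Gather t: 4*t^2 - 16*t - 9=4*t^2 - 16*t - 9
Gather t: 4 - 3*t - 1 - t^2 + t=-t^2 - 2*t + 3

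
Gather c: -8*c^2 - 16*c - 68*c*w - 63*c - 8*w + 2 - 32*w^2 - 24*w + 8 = -8*c^2 + c*(-68*w - 79) - 32*w^2 - 32*w + 10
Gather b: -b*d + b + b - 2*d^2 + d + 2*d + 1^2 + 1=b*(2 - d) - 2*d^2 + 3*d + 2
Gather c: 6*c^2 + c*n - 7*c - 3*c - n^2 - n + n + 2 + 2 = 6*c^2 + c*(n - 10) - n^2 + 4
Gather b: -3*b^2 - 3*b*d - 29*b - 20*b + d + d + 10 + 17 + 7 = -3*b^2 + b*(-3*d - 49) + 2*d + 34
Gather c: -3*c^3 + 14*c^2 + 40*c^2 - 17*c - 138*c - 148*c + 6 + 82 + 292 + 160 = -3*c^3 + 54*c^2 - 303*c + 540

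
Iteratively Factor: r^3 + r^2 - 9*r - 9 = (r + 1)*(r^2 - 9) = (r - 3)*(r + 1)*(r + 3)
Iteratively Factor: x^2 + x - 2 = (x + 2)*(x - 1)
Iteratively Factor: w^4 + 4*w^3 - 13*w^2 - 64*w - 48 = (w + 1)*(w^3 + 3*w^2 - 16*w - 48) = (w + 1)*(w + 4)*(w^2 - w - 12) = (w - 4)*(w + 1)*(w + 4)*(w + 3)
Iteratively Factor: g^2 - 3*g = (g - 3)*(g)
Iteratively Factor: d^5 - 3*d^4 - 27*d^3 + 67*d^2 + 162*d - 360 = (d + 4)*(d^4 - 7*d^3 + d^2 + 63*d - 90) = (d + 3)*(d + 4)*(d^3 - 10*d^2 + 31*d - 30) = (d - 3)*(d + 3)*(d + 4)*(d^2 - 7*d + 10) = (d - 3)*(d - 2)*(d + 3)*(d + 4)*(d - 5)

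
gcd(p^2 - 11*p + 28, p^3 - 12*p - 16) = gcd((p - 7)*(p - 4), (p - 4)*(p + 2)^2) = p - 4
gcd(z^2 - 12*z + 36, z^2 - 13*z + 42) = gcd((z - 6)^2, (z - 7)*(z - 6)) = z - 6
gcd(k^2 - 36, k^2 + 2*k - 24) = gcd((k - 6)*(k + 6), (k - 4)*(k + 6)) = k + 6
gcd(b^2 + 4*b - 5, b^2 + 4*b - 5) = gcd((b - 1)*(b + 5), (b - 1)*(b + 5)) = b^2 + 4*b - 5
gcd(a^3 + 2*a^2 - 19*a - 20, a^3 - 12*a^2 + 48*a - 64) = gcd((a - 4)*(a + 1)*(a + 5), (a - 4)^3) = a - 4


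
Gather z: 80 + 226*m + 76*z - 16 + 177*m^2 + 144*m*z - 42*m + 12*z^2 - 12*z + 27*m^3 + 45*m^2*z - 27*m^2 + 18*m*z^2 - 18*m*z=27*m^3 + 150*m^2 + 184*m + z^2*(18*m + 12) + z*(45*m^2 + 126*m + 64) + 64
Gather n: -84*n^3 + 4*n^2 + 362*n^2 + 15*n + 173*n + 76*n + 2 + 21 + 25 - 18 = -84*n^3 + 366*n^2 + 264*n + 30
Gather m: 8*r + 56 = 8*r + 56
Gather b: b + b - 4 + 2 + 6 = 2*b + 4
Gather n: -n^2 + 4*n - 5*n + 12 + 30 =-n^2 - n + 42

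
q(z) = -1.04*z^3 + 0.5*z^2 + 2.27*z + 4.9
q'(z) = -3.12*z^2 + 1.0*z + 2.27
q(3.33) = -20.40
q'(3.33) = -29.00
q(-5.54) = 184.50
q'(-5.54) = -99.03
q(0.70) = 6.38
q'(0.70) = 1.44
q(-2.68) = 22.43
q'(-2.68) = -22.82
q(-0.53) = 3.99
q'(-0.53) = 0.86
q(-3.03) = 31.54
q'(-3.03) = -29.40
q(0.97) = 6.62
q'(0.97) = 0.30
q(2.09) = 2.33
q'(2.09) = -9.27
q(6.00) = -188.12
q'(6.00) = -104.05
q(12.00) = -1692.98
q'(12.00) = -435.01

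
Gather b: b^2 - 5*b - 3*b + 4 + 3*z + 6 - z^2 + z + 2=b^2 - 8*b - z^2 + 4*z + 12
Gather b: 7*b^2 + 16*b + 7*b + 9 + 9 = 7*b^2 + 23*b + 18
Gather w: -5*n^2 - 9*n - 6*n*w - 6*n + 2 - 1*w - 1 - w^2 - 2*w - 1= -5*n^2 - 15*n - w^2 + w*(-6*n - 3)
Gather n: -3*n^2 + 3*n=-3*n^2 + 3*n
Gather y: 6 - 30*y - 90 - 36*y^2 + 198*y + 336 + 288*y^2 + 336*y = 252*y^2 + 504*y + 252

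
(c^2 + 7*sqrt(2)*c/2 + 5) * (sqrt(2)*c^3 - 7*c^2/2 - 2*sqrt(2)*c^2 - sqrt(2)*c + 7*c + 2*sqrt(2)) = sqrt(2)*c^5 - 2*sqrt(2)*c^4 + 7*c^4/2 - 33*sqrt(2)*c^3/4 - 7*c^3 - 49*c^2/2 + 33*sqrt(2)*c^2/2 - 5*sqrt(2)*c + 49*c + 10*sqrt(2)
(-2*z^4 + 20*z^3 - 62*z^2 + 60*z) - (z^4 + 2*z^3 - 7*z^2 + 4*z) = -3*z^4 + 18*z^3 - 55*z^2 + 56*z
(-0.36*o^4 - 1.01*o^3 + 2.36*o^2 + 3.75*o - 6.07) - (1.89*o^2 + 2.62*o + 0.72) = -0.36*o^4 - 1.01*o^3 + 0.47*o^2 + 1.13*o - 6.79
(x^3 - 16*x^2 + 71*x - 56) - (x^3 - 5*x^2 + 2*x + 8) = -11*x^2 + 69*x - 64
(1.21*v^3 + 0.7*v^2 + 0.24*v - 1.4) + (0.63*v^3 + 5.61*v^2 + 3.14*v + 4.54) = 1.84*v^3 + 6.31*v^2 + 3.38*v + 3.14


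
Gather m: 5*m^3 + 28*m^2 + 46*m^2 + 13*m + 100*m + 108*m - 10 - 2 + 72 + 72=5*m^3 + 74*m^2 + 221*m + 132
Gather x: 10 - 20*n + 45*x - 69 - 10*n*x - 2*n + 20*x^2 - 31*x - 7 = -22*n + 20*x^2 + x*(14 - 10*n) - 66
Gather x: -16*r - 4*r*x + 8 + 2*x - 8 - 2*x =-4*r*x - 16*r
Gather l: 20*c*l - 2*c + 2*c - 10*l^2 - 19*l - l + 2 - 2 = -10*l^2 + l*(20*c - 20)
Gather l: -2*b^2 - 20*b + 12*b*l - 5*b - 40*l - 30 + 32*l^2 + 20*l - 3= -2*b^2 - 25*b + 32*l^2 + l*(12*b - 20) - 33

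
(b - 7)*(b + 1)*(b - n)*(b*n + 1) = b^4*n - b^3*n^2 - 6*b^3*n + b^3 + 6*b^2*n^2 - 8*b^2*n - 6*b^2 + 7*b*n^2 + 6*b*n - 7*b + 7*n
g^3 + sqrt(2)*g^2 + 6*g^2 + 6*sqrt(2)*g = g*(g + 6)*(g + sqrt(2))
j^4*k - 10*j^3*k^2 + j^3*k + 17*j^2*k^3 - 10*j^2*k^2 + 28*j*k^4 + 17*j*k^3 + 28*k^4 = (j - 7*k)*(j - 4*k)*(j + k)*(j*k + k)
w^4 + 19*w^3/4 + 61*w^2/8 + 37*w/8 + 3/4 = (w + 1/4)*(w + 1)*(w + 3/2)*(w + 2)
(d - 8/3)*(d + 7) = d^2 + 13*d/3 - 56/3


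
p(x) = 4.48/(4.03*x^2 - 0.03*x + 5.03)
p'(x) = 4.48*(0.03 - 8.06*x)/(4.03*x^2 - 0.03*x + 5.03)^2 = (0.1344 - 36.1088*x)/(4.03*x^2 - 0.03*x + 5.03)^2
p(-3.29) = 0.09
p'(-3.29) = 0.05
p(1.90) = 0.23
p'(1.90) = -0.18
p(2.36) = 0.16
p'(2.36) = -0.11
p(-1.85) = 0.24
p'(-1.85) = 0.19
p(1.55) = 0.31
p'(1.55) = -0.26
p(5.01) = 0.04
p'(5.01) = -0.02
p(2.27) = 0.17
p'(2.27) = -0.12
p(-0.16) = 0.87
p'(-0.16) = 0.22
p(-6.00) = 0.03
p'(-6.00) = 0.01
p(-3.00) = 0.11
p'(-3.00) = 0.06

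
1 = 1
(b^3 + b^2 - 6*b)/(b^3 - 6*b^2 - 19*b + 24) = b*(b - 2)/(b^2 - 9*b + 8)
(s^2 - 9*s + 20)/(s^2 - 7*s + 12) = (s - 5)/(s - 3)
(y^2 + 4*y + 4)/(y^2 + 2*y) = (y + 2)/y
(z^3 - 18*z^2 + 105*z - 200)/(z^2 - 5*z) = z - 13 + 40/z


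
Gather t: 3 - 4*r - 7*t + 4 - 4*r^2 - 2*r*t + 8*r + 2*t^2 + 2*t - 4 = -4*r^2 + 4*r + 2*t^2 + t*(-2*r - 5) + 3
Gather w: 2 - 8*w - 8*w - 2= -16*w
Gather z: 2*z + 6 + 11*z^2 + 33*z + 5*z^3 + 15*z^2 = 5*z^3 + 26*z^2 + 35*z + 6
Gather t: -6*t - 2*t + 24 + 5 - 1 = 28 - 8*t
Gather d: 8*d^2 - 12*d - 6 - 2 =8*d^2 - 12*d - 8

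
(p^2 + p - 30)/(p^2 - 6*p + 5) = (p + 6)/(p - 1)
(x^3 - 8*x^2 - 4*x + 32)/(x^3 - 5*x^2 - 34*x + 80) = (x + 2)/(x + 5)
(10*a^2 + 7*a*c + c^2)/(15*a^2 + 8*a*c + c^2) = (2*a + c)/(3*a + c)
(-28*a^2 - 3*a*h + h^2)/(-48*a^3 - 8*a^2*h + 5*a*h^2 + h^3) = (7*a - h)/(12*a^2 - a*h - h^2)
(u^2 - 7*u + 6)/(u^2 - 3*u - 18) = (u - 1)/(u + 3)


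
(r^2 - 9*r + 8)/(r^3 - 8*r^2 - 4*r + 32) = (r - 1)/(r^2 - 4)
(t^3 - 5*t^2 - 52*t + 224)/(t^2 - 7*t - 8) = (t^2 + 3*t - 28)/(t + 1)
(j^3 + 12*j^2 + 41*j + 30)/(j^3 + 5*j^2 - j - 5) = (j + 6)/(j - 1)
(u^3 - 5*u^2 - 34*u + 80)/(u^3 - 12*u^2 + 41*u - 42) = (u^2 - 3*u - 40)/(u^2 - 10*u + 21)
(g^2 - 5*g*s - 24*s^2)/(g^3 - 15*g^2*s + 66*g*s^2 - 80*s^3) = (g + 3*s)/(g^2 - 7*g*s + 10*s^2)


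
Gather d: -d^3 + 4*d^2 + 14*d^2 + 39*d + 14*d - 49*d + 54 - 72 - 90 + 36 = -d^3 + 18*d^2 + 4*d - 72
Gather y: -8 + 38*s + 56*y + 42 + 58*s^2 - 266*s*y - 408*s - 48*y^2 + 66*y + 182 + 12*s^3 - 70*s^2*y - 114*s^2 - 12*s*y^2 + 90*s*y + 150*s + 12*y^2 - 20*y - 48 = 12*s^3 - 56*s^2 - 220*s + y^2*(-12*s - 36) + y*(-70*s^2 - 176*s + 102) + 168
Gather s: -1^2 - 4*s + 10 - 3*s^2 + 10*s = -3*s^2 + 6*s + 9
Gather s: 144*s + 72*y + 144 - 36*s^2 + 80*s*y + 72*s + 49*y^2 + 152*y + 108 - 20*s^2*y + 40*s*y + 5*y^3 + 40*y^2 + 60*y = s^2*(-20*y - 36) + s*(120*y + 216) + 5*y^3 + 89*y^2 + 284*y + 252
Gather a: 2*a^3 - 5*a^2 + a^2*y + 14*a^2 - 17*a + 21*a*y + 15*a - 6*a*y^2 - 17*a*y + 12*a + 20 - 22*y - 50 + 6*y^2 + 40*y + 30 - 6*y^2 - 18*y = 2*a^3 + a^2*(y + 9) + a*(-6*y^2 + 4*y + 10)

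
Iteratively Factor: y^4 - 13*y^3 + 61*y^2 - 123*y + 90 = (y - 3)*(y^3 - 10*y^2 + 31*y - 30) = (y - 5)*(y - 3)*(y^2 - 5*y + 6) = (y - 5)*(y - 3)^2*(y - 2)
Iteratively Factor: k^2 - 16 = (k - 4)*(k + 4)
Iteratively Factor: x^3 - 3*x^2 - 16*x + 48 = (x + 4)*(x^2 - 7*x + 12) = (x - 3)*(x + 4)*(x - 4)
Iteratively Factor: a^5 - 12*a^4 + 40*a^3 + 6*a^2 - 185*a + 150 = (a - 5)*(a^4 - 7*a^3 + 5*a^2 + 31*a - 30) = (a - 5)*(a - 1)*(a^3 - 6*a^2 - a + 30) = (a - 5)*(a - 3)*(a - 1)*(a^2 - 3*a - 10) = (a - 5)^2*(a - 3)*(a - 1)*(a + 2)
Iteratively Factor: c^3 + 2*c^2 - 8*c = (c)*(c^2 + 2*c - 8) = c*(c - 2)*(c + 4)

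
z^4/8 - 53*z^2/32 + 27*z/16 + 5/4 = (z/4 + 1)*(z/2 + 1/4)*(z - 5/2)*(z - 2)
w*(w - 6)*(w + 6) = w^3 - 36*w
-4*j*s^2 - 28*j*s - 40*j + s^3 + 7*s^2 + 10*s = (-4*j + s)*(s + 2)*(s + 5)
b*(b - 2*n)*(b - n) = b^3 - 3*b^2*n + 2*b*n^2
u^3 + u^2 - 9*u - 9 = (u - 3)*(u + 1)*(u + 3)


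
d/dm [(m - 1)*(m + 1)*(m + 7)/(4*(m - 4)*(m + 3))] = (m^4 - 2*m^3 - 42*m^2 - 154*m + 5)/(4*(m^4 - 2*m^3 - 23*m^2 + 24*m + 144))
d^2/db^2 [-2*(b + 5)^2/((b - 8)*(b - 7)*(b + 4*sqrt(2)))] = 4*(-b^6 - 30*b^5 - 300*sqrt(2)*b^4 + 468*b^4 - 330*b^3 + 2492*sqrt(2)*b^3 - 18099*b^2 + 16860*sqrt(2)*b^2 - 168300*sqrt(2)*b + 152760*b - 582752 + 209440*sqrt(2))/(b^9 - 45*b^8 + 12*sqrt(2)*b^8 - 540*sqrt(2)*b^7 + 939*b^7 - 12735*b^6 + 10244*sqrt(2)*b^6 - 106740*sqrt(2)*b^5 + 128136*b^5 - 948960*b^4 + 674400*sqrt(2)*b^4 - 2770560*sqrt(2)*b^3 + 4707584*b^3 - 13547520*b^2 + 8150016*sqrt(2)*b^2 - 18063360*sqrt(2)*b + 16859136*b + 22478848*sqrt(2))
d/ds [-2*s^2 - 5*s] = -4*s - 5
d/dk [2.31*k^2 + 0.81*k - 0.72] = 4.62*k + 0.81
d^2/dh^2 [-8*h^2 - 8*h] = -16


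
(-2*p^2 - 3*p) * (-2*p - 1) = 4*p^3 + 8*p^2 + 3*p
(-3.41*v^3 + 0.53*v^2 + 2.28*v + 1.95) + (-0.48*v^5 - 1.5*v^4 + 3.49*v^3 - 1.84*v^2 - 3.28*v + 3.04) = -0.48*v^5 - 1.5*v^4 + 0.0800000000000001*v^3 - 1.31*v^2 - 1.0*v + 4.99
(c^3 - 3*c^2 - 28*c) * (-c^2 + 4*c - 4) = -c^5 + 7*c^4 + 12*c^3 - 100*c^2 + 112*c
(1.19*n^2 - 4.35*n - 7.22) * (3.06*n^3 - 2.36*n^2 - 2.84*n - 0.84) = 3.6414*n^5 - 16.1194*n^4 - 15.2068*n^3 + 28.3936*n^2 + 24.1588*n + 6.0648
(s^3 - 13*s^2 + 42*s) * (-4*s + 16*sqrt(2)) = -4*s^4 + 16*sqrt(2)*s^3 + 52*s^3 - 208*sqrt(2)*s^2 - 168*s^2 + 672*sqrt(2)*s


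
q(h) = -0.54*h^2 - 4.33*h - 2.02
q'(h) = -1.08*h - 4.33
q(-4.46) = 6.55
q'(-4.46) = 0.49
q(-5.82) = 4.89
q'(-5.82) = 1.96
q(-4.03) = 6.66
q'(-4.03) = 0.02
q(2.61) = -17.00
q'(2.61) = -7.15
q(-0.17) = -1.30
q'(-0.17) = -4.15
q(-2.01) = 4.50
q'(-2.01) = -2.16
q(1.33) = -8.73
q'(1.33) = -5.77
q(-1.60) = 3.53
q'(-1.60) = -2.60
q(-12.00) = -27.82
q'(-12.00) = 8.63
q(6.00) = -47.44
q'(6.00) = -10.81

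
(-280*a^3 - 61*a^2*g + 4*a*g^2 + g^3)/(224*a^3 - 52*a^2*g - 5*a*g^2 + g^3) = (-5*a - g)/(4*a - g)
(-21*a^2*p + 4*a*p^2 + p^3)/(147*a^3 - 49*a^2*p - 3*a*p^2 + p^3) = p/(-7*a + p)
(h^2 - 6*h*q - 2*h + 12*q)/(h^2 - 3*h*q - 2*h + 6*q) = (-h + 6*q)/(-h + 3*q)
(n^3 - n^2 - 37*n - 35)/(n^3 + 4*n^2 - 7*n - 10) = (n - 7)/(n - 2)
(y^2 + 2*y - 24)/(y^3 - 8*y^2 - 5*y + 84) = (y + 6)/(y^2 - 4*y - 21)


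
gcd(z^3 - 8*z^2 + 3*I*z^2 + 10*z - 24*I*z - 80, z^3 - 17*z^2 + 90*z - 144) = z - 8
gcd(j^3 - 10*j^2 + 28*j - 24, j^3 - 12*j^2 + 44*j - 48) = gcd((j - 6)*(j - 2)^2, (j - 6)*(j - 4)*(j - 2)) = j^2 - 8*j + 12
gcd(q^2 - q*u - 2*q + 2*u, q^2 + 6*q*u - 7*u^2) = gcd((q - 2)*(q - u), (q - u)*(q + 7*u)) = q - u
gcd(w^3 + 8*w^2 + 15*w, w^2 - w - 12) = w + 3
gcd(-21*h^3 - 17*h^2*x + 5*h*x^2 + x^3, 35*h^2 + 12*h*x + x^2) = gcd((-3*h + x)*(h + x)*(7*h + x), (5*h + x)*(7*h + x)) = 7*h + x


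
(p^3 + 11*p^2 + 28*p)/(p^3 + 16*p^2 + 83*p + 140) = p/(p + 5)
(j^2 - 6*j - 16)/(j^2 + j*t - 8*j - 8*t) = (j + 2)/(j + t)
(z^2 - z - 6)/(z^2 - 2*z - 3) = (z + 2)/(z + 1)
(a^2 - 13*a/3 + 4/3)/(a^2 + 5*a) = (3*a^2 - 13*a + 4)/(3*a*(a + 5))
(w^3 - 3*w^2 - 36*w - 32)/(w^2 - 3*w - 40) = (w^2 + 5*w + 4)/(w + 5)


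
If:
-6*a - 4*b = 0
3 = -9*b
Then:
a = 2/9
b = -1/3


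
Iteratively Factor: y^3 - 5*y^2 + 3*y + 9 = (y - 3)*(y^2 - 2*y - 3) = (y - 3)^2*(y + 1)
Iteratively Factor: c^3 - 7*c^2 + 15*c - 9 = (c - 1)*(c^2 - 6*c + 9) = (c - 3)*(c - 1)*(c - 3)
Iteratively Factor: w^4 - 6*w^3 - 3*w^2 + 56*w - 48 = (w - 4)*(w^3 - 2*w^2 - 11*w + 12) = (w - 4)*(w + 3)*(w^2 - 5*w + 4) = (w - 4)^2*(w + 3)*(w - 1)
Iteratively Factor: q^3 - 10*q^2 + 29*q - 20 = (q - 4)*(q^2 - 6*q + 5) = (q - 4)*(q - 1)*(q - 5)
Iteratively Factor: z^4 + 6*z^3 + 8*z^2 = (z + 4)*(z^3 + 2*z^2) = (z + 2)*(z + 4)*(z^2) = z*(z + 2)*(z + 4)*(z)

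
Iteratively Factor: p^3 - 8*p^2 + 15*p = (p)*(p^2 - 8*p + 15) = p*(p - 5)*(p - 3)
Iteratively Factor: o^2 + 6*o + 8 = (o + 2)*(o + 4)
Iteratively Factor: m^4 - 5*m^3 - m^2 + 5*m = (m - 5)*(m^3 - m) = (m - 5)*(m + 1)*(m^2 - m) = m*(m - 5)*(m + 1)*(m - 1)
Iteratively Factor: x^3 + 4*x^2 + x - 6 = (x + 2)*(x^2 + 2*x - 3) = (x + 2)*(x + 3)*(x - 1)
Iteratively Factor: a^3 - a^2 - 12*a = (a)*(a^2 - a - 12) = a*(a + 3)*(a - 4)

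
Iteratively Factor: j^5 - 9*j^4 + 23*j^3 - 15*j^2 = (j)*(j^4 - 9*j^3 + 23*j^2 - 15*j) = j^2*(j^3 - 9*j^2 + 23*j - 15) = j^2*(j - 5)*(j^2 - 4*j + 3) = j^2*(j - 5)*(j - 1)*(j - 3)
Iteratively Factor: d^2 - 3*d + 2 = (d - 1)*(d - 2)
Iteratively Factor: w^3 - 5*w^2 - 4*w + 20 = (w - 2)*(w^2 - 3*w - 10) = (w - 2)*(w + 2)*(w - 5)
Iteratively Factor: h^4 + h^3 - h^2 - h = (h)*(h^3 + h^2 - h - 1) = h*(h + 1)*(h^2 - 1) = h*(h - 1)*(h + 1)*(h + 1)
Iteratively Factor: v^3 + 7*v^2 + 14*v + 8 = (v + 2)*(v^2 + 5*v + 4) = (v + 2)*(v + 4)*(v + 1)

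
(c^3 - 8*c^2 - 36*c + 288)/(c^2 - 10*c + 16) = (c^2 - 36)/(c - 2)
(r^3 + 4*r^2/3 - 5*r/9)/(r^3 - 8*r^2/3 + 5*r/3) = (9*r^2 + 12*r - 5)/(3*(3*r^2 - 8*r + 5))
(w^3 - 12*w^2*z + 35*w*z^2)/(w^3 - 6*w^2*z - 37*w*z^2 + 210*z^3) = w/(w + 6*z)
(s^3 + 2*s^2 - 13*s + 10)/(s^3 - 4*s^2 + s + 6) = (s^2 + 4*s - 5)/(s^2 - 2*s - 3)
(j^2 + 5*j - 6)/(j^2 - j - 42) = (j - 1)/(j - 7)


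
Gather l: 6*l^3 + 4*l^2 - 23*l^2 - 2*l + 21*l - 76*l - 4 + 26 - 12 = 6*l^3 - 19*l^2 - 57*l + 10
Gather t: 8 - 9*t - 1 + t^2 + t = t^2 - 8*t + 7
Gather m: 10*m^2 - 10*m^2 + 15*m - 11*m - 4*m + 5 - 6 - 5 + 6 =0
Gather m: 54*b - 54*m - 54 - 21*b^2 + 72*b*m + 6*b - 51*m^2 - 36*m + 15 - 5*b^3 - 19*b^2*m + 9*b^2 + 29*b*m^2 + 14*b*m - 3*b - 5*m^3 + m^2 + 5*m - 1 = -5*b^3 - 12*b^2 + 57*b - 5*m^3 + m^2*(29*b - 50) + m*(-19*b^2 + 86*b - 85) - 40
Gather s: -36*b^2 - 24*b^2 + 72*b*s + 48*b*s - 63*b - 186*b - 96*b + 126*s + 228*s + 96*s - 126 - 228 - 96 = -60*b^2 - 345*b + s*(120*b + 450) - 450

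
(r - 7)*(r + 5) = r^2 - 2*r - 35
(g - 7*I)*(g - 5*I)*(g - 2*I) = g^3 - 14*I*g^2 - 59*g + 70*I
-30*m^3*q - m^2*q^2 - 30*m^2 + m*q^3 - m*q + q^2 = (-6*m + q)*(5*m + q)*(m*q + 1)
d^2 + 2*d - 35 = (d - 5)*(d + 7)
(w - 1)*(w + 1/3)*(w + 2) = w^3 + 4*w^2/3 - 5*w/3 - 2/3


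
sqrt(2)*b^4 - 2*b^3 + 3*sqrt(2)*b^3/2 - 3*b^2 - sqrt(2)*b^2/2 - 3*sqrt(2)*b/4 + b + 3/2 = (b + 3/2)*(b - sqrt(2))*(b - sqrt(2)/2)*(sqrt(2)*b + 1)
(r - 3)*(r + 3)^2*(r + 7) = r^4 + 10*r^3 + 12*r^2 - 90*r - 189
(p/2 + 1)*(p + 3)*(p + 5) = p^3/2 + 5*p^2 + 31*p/2 + 15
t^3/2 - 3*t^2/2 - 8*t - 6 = (t/2 + 1/2)*(t - 6)*(t + 2)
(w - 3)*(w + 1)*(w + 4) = w^3 + 2*w^2 - 11*w - 12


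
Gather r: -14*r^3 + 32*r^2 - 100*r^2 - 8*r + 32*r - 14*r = -14*r^3 - 68*r^2 + 10*r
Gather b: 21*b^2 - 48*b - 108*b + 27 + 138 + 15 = 21*b^2 - 156*b + 180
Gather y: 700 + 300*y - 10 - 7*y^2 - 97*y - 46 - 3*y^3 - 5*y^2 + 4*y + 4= -3*y^3 - 12*y^2 + 207*y + 648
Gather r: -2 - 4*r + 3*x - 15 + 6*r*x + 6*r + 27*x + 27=r*(6*x + 2) + 30*x + 10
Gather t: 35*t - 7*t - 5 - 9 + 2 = 28*t - 12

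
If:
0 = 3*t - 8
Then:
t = 8/3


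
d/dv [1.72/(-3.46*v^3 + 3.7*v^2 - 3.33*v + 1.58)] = (17.8536*v^2 - 12.728*v + 5.7276)/(3.46*v^3 - 3.7*v^2 + 3.33*v - 1.58)^2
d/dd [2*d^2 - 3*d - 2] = 4*d - 3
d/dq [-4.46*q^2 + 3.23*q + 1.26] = 3.23 - 8.92*q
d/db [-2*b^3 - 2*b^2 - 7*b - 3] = -6*b^2 - 4*b - 7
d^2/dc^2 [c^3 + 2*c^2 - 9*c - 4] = 6*c + 4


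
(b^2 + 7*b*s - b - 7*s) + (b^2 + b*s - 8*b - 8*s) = 2*b^2 + 8*b*s - 9*b - 15*s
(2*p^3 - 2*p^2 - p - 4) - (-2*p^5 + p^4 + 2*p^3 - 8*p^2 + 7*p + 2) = 2*p^5 - p^4 + 6*p^2 - 8*p - 6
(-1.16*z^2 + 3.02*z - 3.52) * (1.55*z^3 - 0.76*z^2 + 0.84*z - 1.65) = -1.798*z^5 + 5.5626*z^4 - 8.7256*z^3 + 7.126*z^2 - 7.9398*z + 5.808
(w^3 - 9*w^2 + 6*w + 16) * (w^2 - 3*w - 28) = w^5 - 12*w^4 + 5*w^3 + 250*w^2 - 216*w - 448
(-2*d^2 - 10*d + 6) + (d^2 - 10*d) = -d^2 - 20*d + 6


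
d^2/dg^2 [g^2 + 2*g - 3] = 2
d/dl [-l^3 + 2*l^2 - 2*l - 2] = -3*l^2 + 4*l - 2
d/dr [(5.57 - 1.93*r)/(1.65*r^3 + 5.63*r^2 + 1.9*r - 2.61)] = (6.369*r^3 - 16.7056*r^2 - 62.7182*r - 5.5457)/(2.7225*r^6 + 18.579*r^5 + 37.9669*r^4 + 12.781*r^3 - 25.7786*r^2 - 9.918*r + 6.8121)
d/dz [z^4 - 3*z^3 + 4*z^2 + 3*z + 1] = 4*z^3 - 9*z^2 + 8*z + 3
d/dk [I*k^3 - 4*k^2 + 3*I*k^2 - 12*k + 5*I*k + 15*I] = 3*I*k^2 + k*(-8 + 6*I) - 12 + 5*I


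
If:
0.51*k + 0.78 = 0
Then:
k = -1.53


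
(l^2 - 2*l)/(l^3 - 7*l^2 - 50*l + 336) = l*(l - 2)/(l^3 - 7*l^2 - 50*l + 336)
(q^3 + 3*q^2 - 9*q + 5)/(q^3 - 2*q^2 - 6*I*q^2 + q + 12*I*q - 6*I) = (q + 5)/(q - 6*I)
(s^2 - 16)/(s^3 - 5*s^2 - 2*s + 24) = (s + 4)/(s^2 - s - 6)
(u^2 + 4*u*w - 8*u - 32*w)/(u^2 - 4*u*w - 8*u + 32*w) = (u + 4*w)/(u - 4*w)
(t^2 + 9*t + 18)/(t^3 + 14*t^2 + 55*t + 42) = (t + 3)/(t^2 + 8*t + 7)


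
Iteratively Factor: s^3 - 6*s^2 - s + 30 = (s + 2)*(s^2 - 8*s + 15) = (s - 5)*(s + 2)*(s - 3)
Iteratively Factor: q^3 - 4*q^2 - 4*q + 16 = (q - 2)*(q^2 - 2*q - 8) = (q - 4)*(q - 2)*(q + 2)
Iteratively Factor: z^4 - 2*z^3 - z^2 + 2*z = (z - 2)*(z^3 - z) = z*(z - 2)*(z^2 - 1) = z*(z - 2)*(z + 1)*(z - 1)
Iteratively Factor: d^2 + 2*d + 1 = (d + 1)*(d + 1)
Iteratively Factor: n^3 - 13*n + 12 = (n + 4)*(n^2 - 4*n + 3) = (n - 3)*(n + 4)*(n - 1)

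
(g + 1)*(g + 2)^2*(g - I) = g^4 + 5*g^3 - I*g^3 + 8*g^2 - 5*I*g^2 + 4*g - 8*I*g - 4*I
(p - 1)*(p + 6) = p^2 + 5*p - 6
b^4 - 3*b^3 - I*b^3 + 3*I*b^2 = b^2*(b - 3)*(b - I)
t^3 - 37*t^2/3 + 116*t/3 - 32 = (t - 8)*(t - 3)*(t - 4/3)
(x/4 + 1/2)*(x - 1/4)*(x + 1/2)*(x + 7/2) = x^4/4 + 23*x^3/16 + 33*x^2/16 + 17*x/64 - 7/32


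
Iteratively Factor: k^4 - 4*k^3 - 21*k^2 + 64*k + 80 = (k + 4)*(k^3 - 8*k^2 + 11*k + 20) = (k + 1)*(k + 4)*(k^2 - 9*k + 20) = (k - 4)*(k + 1)*(k + 4)*(k - 5)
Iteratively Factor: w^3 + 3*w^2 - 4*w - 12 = (w + 2)*(w^2 + w - 6) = (w + 2)*(w + 3)*(w - 2)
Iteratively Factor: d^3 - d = (d - 1)*(d^2 + d) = (d - 1)*(d + 1)*(d)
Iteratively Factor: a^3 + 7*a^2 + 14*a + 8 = (a + 2)*(a^2 + 5*a + 4) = (a + 1)*(a + 2)*(a + 4)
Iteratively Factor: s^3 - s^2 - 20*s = (s + 4)*(s^2 - 5*s) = (s - 5)*(s + 4)*(s)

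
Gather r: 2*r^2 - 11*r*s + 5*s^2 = 2*r^2 - 11*r*s + 5*s^2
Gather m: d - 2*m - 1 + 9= d - 2*m + 8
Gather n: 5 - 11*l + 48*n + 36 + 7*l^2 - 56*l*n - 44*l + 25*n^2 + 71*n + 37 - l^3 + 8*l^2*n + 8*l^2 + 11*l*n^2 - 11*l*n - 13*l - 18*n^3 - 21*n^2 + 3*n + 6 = -l^3 + 15*l^2 - 68*l - 18*n^3 + n^2*(11*l + 4) + n*(8*l^2 - 67*l + 122) + 84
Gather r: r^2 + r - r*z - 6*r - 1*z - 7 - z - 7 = r^2 + r*(-z - 5) - 2*z - 14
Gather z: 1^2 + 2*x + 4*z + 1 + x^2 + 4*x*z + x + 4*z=x^2 + 3*x + z*(4*x + 8) + 2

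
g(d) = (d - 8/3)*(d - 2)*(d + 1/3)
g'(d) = (d - 8/3)*(d - 2) + (d - 8/3)*(d + 1/3) + (d - 2)*(d + 1/3) = 3*d^2 - 26*d/3 + 34/9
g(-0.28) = 0.36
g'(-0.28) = 6.44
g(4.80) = 30.66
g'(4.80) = 31.30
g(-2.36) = -44.42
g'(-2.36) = 40.94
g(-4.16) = -160.92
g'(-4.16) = 91.75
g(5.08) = 40.24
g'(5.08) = 37.17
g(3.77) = 8.01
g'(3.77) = 13.74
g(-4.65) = -210.03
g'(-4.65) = 108.95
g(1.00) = 2.22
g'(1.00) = -1.89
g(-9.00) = -1112.22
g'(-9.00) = 324.78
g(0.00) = 1.78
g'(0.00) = 3.78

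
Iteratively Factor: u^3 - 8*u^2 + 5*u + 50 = (u + 2)*(u^2 - 10*u + 25) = (u - 5)*(u + 2)*(u - 5)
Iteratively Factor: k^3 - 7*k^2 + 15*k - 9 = (k - 3)*(k^2 - 4*k + 3) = (k - 3)*(k - 1)*(k - 3)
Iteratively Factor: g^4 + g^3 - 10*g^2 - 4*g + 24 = (g - 2)*(g^3 + 3*g^2 - 4*g - 12) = (g - 2)*(g + 2)*(g^2 + g - 6) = (g - 2)^2*(g + 2)*(g + 3)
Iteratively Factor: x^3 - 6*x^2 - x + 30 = (x - 3)*(x^2 - 3*x - 10) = (x - 3)*(x + 2)*(x - 5)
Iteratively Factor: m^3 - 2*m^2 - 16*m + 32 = (m + 4)*(m^2 - 6*m + 8) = (m - 4)*(m + 4)*(m - 2)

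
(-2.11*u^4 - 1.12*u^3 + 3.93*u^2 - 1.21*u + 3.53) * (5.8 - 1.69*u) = 3.5659*u^5 - 10.3452*u^4 - 13.1377*u^3 + 24.8389*u^2 - 12.9837*u + 20.474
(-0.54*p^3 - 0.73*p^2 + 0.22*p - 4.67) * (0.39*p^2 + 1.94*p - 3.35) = -0.2106*p^5 - 1.3323*p^4 + 0.4786*p^3 + 1.051*p^2 - 9.7968*p + 15.6445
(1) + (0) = 1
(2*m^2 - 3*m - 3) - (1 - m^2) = 3*m^2 - 3*m - 4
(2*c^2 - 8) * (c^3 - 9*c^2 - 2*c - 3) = 2*c^5 - 18*c^4 - 12*c^3 + 66*c^2 + 16*c + 24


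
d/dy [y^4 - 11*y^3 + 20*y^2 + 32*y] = 4*y^3 - 33*y^2 + 40*y + 32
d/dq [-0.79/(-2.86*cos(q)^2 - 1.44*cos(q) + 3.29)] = (4.5188*cos(q) + 1.1376)*sin(q)/(2.86*cos(q)^2 + 1.44*cos(q) - 3.29)^2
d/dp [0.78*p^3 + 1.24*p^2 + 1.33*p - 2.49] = 2.34*p^2 + 2.48*p + 1.33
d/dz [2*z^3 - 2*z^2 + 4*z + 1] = 6*z^2 - 4*z + 4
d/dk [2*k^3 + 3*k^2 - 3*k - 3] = 6*k^2 + 6*k - 3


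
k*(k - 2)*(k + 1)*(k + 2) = k^4 + k^3 - 4*k^2 - 4*k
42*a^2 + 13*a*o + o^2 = (6*a + o)*(7*a + o)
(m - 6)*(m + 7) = m^2 + m - 42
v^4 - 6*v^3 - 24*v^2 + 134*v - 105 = (v - 7)*(v - 3)*(v - 1)*(v + 5)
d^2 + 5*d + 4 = (d + 1)*(d + 4)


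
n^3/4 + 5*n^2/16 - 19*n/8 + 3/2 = (n/4 + 1)*(n - 2)*(n - 3/4)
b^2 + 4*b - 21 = (b - 3)*(b + 7)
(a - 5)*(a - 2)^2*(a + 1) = a^4 - 8*a^3 + 15*a^2 + 4*a - 20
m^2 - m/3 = m*(m - 1/3)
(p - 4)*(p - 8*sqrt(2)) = p^2 - 8*sqrt(2)*p - 4*p + 32*sqrt(2)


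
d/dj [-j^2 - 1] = -2*j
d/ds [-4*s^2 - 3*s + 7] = -8*s - 3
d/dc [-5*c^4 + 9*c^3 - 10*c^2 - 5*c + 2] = -20*c^3 + 27*c^2 - 20*c - 5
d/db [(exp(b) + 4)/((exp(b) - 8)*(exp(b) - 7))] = (-exp(2*b) - 8*exp(b) + 116)*exp(b)/(exp(4*b) - 30*exp(3*b) + 337*exp(2*b) - 1680*exp(b) + 3136)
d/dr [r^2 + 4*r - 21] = 2*r + 4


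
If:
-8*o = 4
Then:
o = -1/2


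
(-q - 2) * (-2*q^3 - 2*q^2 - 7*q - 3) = 2*q^4 + 6*q^3 + 11*q^2 + 17*q + 6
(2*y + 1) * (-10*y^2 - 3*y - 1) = -20*y^3 - 16*y^2 - 5*y - 1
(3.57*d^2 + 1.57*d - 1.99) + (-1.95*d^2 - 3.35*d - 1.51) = 1.62*d^2 - 1.78*d - 3.5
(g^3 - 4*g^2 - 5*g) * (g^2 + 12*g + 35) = g^5 + 8*g^4 - 18*g^3 - 200*g^2 - 175*g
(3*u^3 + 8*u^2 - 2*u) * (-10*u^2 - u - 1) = -30*u^5 - 83*u^4 + 9*u^3 - 6*u^2 + 2*u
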